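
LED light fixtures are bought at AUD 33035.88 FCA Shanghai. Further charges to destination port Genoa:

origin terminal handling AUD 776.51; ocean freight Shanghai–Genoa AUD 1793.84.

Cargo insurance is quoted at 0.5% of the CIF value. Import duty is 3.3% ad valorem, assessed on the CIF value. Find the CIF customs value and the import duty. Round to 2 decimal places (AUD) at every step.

Let C be the CIF value. C = FCA price + pre-shipment costs + freight + 0.5% × C
C − 0.5% × C = 33035.88 + 776.51 + 1793.84
0.995 × C = 35606.23
C = 35606.23 / 0.995 = 35785.16
Insurance premium = 0.5% × 35785.16 = 178.93
Import duty = 35785.16 × 3.3% = 1180.91

CIF value: AUD 35785.16; import duty: AUD 1180.91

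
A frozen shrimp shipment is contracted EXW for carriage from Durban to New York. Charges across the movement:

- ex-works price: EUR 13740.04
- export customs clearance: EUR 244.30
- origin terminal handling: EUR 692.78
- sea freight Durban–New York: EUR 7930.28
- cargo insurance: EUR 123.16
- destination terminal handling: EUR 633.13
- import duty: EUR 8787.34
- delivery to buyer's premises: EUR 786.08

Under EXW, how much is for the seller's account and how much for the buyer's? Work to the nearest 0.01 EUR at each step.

Seller: EUR 13740.04; buyer: EUR 19197.07

EXW: the seller makes goods available at their premises; the buyer bears all onward costs.
Seller's account: goods 13740.04 = 13740.04
Buyer's account: export clearance 244.30 + origin terminal 692.78 + freight 7930.28 + insurance 123.16 + destination terminal 633.13 + duty 8787.34 + delivery 786.08 = 19197.07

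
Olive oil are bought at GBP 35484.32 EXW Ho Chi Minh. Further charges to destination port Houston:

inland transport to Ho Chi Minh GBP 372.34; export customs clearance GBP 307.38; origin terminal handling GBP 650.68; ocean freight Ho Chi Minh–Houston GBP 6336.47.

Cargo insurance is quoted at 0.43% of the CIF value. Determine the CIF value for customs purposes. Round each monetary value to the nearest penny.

CIF value: GBP 43337.54

Let C be the CIF value. C = EXW price + pre-shipment costs + freight + 0.43% × C
C − 0.43% × C = 35484.32 + 372.34 + 307.38 + 650.68 + 6336.47
0.9957 × C = 43151.19
C = 43151.19 / 0.9957 = 43337.54
Insurance premium = 0.43% × 43337.54 = 186.35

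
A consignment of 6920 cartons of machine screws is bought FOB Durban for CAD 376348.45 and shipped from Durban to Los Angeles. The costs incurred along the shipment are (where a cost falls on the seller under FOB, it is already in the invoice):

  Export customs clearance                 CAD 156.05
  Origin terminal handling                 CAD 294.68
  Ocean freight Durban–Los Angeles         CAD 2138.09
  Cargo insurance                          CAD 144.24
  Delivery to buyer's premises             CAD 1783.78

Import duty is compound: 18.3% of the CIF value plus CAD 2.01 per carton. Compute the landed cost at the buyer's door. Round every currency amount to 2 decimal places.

Total landed cost: CAD 463613.19

FOB: the seller bears costs until goods are on board at the origin port; the buyer bears freight, insurance and all costs thereafter.
Already in the invoice (seller's account under FOB): export clearance, origin terminal — exclude.
CIF value = FOB price + freight + insurance = 376348.45 + 2138.09 + 144.24 = 378630.78
Ad valorem component: 378630.78 × 18.3% = 69289.43
Specific component: 6920 × 2.01 = 13909.20
Import duty = 69289.43 + 13909.20 = 83198.63
Buyer bears: freight 2138.09 + insurance 144.24 + delivery 1783.78 + duty 83198.63 = 87264.74
Landed cost = invoice 376348.45 + 87264.74 = 463613.19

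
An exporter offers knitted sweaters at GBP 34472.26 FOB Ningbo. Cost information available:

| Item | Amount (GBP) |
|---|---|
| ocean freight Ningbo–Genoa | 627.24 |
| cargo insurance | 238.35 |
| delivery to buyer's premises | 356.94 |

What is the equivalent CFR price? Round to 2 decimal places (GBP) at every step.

CFR price: GBP 35099.50

Not relevant to the conversion: delivery, insurance — on the buyer under both terms; not part of either seller's price.
From FOB to CFR, the seller additionally bears: freight.
CFR price = 34472.26 + 627.24 = 35099.50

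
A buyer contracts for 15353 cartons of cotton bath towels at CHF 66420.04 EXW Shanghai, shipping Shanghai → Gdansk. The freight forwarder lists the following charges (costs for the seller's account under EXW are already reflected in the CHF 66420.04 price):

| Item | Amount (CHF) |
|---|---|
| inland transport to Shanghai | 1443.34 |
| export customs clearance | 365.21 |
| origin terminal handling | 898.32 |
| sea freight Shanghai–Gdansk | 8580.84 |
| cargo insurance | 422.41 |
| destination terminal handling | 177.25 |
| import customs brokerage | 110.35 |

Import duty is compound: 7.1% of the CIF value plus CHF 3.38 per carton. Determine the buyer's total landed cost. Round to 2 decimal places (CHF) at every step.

EXW: the seller makes goods available at their premises; the buyer bears all onward costs.
CIF value = EXW price + inland to port + export clearance + origin terminal + freight + insurance = 66420.04 + 1443.34 + 365.21 + 898.32 + 8580.84 + 422.41 = 78130.16
Ad valorem component: 78130.16 × 7.1% = 5547.24
Specific component: 15353 × 3.38 = 51893.14
Import duty = 5547.24 + 51893.14 = 57440.38
Buyer bears: inland to port 1443.34 + export clearance 365.21 + origin terminal 898.32 + freight 8580.84 + insurance 422.41 + destination terminal 177.25 + brokerage 110.35 + duty 57440.38 = 69438.10
Landed cost = invoice 66420.04 + 69438.10 = 135858.14

Total landed cost: CHF 135858.14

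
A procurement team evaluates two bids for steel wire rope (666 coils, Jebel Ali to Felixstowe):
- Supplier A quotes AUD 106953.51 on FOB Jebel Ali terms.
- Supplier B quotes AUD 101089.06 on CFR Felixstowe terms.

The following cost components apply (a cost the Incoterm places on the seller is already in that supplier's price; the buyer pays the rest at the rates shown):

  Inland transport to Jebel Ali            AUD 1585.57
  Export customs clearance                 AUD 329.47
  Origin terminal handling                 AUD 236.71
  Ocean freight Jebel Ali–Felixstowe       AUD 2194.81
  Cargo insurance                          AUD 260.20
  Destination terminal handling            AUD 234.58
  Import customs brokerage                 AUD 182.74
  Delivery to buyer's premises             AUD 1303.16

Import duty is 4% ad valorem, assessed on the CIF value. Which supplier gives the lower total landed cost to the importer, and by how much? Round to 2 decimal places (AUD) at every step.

Supplier A (FOB):
CIF value = FOB price + freight + insurance = 106953.51 + 2194.81 + 260.20 = 109408.52
Import duty = 109408.52 × 4% = 4376.34
Buyer bears (A): 2194.81 + 260.20 + 234.58 + 182.74 + 1303.16 = 4175.49
Landed cost (A) = invoice 106953.51 + 4175.49 + duty 4376.34 = 115505.34
Supplier B (CFR):
CIF value = CFR price + insurance = 101089.06 + 260.20 = 101349.26
Import duty = 101349.26 × 4% = 4053.97
Buyer bears (B): 260.20 + 234.58 + 182.74 + 1303.16 = 1980.68
Landed cost (B) = invoice 101089.06 + 1980.68 + duty 4053.97 = 107123.71
Difference = |115505.34 − 107123.71| = 8381.63

Supplier B is cheaper by AUD 8381.63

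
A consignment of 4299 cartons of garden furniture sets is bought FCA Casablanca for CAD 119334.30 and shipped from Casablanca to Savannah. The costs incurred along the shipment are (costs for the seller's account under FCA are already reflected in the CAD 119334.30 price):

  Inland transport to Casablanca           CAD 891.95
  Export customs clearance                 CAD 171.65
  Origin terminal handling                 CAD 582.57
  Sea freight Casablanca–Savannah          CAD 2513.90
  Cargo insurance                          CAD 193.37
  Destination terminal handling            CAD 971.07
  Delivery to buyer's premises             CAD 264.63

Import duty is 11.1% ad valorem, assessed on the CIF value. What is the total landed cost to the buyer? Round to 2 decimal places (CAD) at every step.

FCA: the seller delivers export-cleared goods to the carrier; the buyer bears costs from that point.
Already in the invoice (seller's account under FCA): inland to port, export clearance — exclude.
CIF value = FCA price + origin terminal + freight + insurance = 119334.30 + 582.57 + 2513.90 + 193.37 = 122624.14
Import duty = 122624.14 × 11.1% = 13611.28
Buyer bears: origin terminal 582.57 + freight 2513.90 + insurance 193.37 + destination terminal 971.07 + delivery 264.63 + duty 13611.28 = 18136.82
Landed cost = invoice 119334.30 + 18136.82 = 137471.12

Total landed cost: CAD 137471.12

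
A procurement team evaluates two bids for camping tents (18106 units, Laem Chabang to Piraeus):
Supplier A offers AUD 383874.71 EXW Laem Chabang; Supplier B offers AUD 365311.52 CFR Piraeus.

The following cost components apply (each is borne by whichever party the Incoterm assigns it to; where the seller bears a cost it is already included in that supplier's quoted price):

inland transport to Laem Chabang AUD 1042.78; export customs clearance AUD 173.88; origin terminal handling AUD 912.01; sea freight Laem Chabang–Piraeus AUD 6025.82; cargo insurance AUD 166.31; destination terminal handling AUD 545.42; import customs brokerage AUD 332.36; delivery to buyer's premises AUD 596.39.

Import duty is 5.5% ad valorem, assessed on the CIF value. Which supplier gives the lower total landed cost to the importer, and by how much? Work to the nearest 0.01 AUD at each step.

Supplier A (EXW):
CIF value = EXW price + inland to port + export clearance + origin terminal + freight + insurance = 383874.71 + 1042.78 + 173.88 + 912.01 + 6025.82 + 166.31 = 392195.51
Import duty = 392195.51 × 5.5% = 21570.75
Buyer bears (A): 1042.78 + 173.88 + 912.01 + 6025.82 + 166.31 + 545.42 + 332.36 + 596.39 = 9794.97
Landed cost (A) = invoice 383874.71 + 9794.97 + duty 21570.75 = 415240.43
Supplier B (CFR):
CIF value = CFR price + insurance = 365311.52 + 166.31 = 365477.83
Import duty = 365477.83 × 5.5% = 20101.28
Buyer bears (B): 166.31 + 545.42 + 332.36 + 596.39 = 1640.48
Landed cost (B) = invoice 365311.52 + 1640.48 + duty 20101.28 = 387053.28
Difference = |415240.43 − 387053.28| = 28187.15

Supplier B is cheaper by AUD 28187.15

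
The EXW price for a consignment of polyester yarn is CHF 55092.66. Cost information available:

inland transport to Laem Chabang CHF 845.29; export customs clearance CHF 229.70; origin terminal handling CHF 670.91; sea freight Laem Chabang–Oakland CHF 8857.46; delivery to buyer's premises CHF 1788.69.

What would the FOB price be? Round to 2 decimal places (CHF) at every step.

FOB price: CHF 56838.56

Not relevant to the conversion: delivery, freight — on the buyer under both terms; not part of either seller's price.
From EXW to FOB, the seller additionally bears: inland to port, export clearance, origin terminal.
FOB price = 55092.66 + 845.29 + 229.70 + 670.91 = 56838.56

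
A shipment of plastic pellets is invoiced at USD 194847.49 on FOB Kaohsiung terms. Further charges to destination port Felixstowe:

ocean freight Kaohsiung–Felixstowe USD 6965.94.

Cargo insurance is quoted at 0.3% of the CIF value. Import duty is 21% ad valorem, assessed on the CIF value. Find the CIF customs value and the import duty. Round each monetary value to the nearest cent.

CIF value: USD 202420.69; import duty: USD 42508.34

Let C be the CIF value. C = FOB price + freight + 0.3% × C
C − 0.3% × C = 194847.49 + 6965.94
0.997 × C = 201813.43
C = 201813.43 / 0.997 = 202420.69
Insurance premium = 0.3% × 202420.69 = 607.26
Import duty = 202420.69 × 21% = 42508.34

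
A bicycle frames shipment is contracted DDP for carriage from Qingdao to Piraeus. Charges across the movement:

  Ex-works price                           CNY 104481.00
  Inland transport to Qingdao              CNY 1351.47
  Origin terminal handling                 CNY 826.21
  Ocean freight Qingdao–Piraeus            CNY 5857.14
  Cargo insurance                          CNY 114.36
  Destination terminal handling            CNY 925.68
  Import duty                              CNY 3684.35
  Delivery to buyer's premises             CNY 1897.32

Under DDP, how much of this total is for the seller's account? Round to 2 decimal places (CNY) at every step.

DDP: the seller bears all costs including import duty.
Seller's account: goods 104481.00 + inland to port 1351.47 + origin terminal 826.21 + freight 5857.14 + insurance 114.36 + destination terminal 925.68 + duty 3684.35 + delivery 1897.32 = 119137.53
Buyer's account: 0.00

Seller's account: CNY 119137.53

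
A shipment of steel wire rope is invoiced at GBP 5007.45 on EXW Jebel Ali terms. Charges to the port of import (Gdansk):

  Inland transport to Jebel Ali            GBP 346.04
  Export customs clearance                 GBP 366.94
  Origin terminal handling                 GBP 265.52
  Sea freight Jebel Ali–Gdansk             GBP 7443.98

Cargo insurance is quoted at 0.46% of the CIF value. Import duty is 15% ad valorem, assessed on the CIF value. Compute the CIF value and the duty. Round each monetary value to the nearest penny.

CIF value: GBP 13491.99; import duty: GBP 2023.80

Let C be the CIF value. C = EXW price + pre-shipment costs + freight + 0.46% × C
C − 0.46% × C = 5007.45 + 346.04 + 366.94 + 265.52 + 7443.98
0.9954 × C = 13429.93
C = 13429.93 / 0.9954 = 13491.99
Insurance premium = 0.46% × 13491.99 = 62.06
Import duty = 13491.99 × 15% = 2023.80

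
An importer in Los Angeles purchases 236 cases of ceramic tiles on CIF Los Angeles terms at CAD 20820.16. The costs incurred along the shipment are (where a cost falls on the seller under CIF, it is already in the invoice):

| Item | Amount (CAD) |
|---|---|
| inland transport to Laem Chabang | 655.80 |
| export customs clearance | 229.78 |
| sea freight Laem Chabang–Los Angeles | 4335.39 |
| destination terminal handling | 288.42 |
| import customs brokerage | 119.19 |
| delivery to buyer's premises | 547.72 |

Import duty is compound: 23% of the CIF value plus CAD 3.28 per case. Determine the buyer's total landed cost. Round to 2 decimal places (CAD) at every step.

Total landed cost: CAD 27338.21

CIF: the seller pays costs through ocean freight and marine insurance to the destination port.
Already in the invoice (seller's account under CIF): inland to port, export clearance, freight — exclude.
The CIF price already equals the CIF value: 20820.16
Ad valorem component: 20820.16 × 23% = 4788.64
Specific component: 236 × 3.28 = 774.08
Import duty = 4788.64 + 774.08 = 5562.72
Buyer bears: destination terminal 288.42 + brokerage 119.19 + delivery 547.72 + duty 5562.72 = 6518.05
Landed cost = invoice 20820.16 + 6518.05 = 27338.21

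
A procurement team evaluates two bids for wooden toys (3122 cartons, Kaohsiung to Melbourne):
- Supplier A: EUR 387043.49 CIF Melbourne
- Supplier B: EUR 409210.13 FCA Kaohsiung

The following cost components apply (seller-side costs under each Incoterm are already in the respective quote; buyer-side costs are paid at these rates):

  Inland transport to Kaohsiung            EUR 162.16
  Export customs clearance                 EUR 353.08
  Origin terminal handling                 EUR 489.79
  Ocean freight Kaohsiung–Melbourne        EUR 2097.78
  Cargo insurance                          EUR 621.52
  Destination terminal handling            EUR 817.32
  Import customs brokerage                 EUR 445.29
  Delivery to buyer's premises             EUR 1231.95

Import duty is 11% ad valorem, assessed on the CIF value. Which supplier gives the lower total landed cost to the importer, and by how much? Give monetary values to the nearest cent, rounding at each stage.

Supplier A (CIF):
The CIF price already equals the CIF value: 387043.49
Import duty = 387043.49 × 11% = 42574.78
Buyer bears (A): 817.32 + 445.29 + 1231.95 = 2494.56
Landed cost (A) = invoice 387043.49 + 2494.56 + duty 42574.78 = 432112.83
Supplier B (FCA):
CIF value = FCA price + origin terminal + freight + insurance = 409210.13 + 489.79 + 2097.78 + 621.52 = 412419.22
Import duty = 412419.22 × 11% = 45366.11
Buyer bears (B): 489.79 + 2097.78 + 621.52 + 817.32 + 445.29 + 1231.95 = 5703.65
Landed cost (B) = invoice 409210.13 + 5703.65 + duty 45366.11 = 460279.89
Difference = |432112.83 − 460279.89| = 28167.06

Supplier A is cheaper by EUR 28167.06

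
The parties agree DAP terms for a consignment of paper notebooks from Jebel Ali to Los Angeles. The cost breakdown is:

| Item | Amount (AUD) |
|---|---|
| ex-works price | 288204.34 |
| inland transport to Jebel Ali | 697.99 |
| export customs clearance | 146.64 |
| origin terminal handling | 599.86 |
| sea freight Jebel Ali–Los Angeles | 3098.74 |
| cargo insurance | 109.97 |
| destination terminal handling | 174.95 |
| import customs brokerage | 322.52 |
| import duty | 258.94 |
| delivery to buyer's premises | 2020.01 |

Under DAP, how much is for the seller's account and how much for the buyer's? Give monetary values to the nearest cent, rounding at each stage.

DAP: the seller bears all costs to the named destination except import duty and clearance.
Seller's account: goods 288204.34 + inland to port 697.99 + export clearance 146.64 + origin terminal 599.86 + freight 3098.74 + insurance 109.97 + destination terminal 174.95 + delivery 2020.01 = 295052.50
Buyer's account: brokerage 322.52 + duty 258.94 = 581.46

Seller: AUD 295052.50; buyer: AUD 581.46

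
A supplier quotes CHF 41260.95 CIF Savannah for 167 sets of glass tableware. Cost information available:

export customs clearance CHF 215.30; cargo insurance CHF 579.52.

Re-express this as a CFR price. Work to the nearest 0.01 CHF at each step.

CFR price: CHF 40681.43

Not relevant to the conversion: export clearance — on the seller under both CIF and CFR; already in the CIF price and stays in the CFR price.
From CIF to CFR, the seller no longer bears: insurance.
CFR price = 41260.95 − 579.52 = 40681.43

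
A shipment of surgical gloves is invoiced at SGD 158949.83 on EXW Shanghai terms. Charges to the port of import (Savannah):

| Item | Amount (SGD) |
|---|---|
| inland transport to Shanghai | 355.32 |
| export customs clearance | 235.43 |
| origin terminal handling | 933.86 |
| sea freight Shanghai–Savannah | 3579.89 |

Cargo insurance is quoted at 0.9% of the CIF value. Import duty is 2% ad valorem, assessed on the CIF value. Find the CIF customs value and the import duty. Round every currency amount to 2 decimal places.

Let C be the CIF value. C = EXW price + pre-shipment costs + freight + 0.9% × C
C − 0.9% × C = 158949.83 + 355.32 + 235.43 + 933.86 + 3579.89
0.991 × C = 164054.33
C = 164054.33 / 0.991 = 165544.23
Insurance premium = 0.9% × 165544.23 = 1489.90
Import duty = 165544.23 × 2% = 3310.88

CIF value: SGD 165544.23; import duty: SGD 3310.88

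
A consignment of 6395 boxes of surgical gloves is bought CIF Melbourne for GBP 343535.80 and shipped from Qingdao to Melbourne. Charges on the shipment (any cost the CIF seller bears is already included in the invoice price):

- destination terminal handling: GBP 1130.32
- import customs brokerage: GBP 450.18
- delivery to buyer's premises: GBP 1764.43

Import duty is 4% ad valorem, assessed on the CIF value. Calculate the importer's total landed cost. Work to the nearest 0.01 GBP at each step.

CIF: the seller pays costs through ocean freight and marine insurance to the destination port.
The CIF price already equals the CIF value: 343535.80
Import duty = 343535.80 × 4% = 13741.43
Buyer bears: destination terminal 1130.32 + brokerage 450.18 + delivery 1764.43 + duty 13741.43 = 17086.36
Landed cost = invoice 343535.80 + 17086.36 = 360622.16

Total landed cost: GBP 360622.16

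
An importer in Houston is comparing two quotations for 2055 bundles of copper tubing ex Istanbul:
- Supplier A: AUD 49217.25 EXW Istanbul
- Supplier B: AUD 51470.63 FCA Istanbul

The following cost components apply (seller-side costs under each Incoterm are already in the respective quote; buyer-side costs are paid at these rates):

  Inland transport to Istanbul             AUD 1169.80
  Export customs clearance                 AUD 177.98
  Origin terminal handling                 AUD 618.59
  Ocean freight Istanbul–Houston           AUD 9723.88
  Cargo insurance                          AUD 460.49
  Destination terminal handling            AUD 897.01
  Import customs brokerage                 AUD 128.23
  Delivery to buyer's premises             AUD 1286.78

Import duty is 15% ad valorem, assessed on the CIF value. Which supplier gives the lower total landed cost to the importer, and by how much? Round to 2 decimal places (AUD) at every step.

Supplier A is cheaper by AUD 1041.44

Supplier A (EXW):
CIF value = EXW price + inland to port + export clearance + origin terminal + freight + insurance = 49217.25 + 1169.80 + 177.98 + 618.59 + 9723.88 + 460.49 = 61367.99
Import duty = 61367.99 × 15% = 9205.20
Buyer bears (A): 1169.80 + 177.98 + 618.59 + 9723.88 + 460.49 + 897.01 + 128.23 + 1286.78 = 14462.76
Landed cost (A) = invoice 49217.25 + 14462.76 + duty 9205.20 = 72885.21
Supplier B (FCA):
CIF value = FCA price + origin terminal + freight + insurance = 51470.63 + 618.59 + 9723.88 + 460.49 = 62273.59
Import duty = 62273.59 × 15% = 9341.04
Buyer bears (B): 618.59 + 9723.88 + 460.49 + 897.01 + 128.23 + 1286.78 = 13114.98
Landed cost (B) = invoice 51470.63 + 13114.98 + duty 9341.04 = 73926.65
Difference = |72885.21 − 73926.65| = 1041.44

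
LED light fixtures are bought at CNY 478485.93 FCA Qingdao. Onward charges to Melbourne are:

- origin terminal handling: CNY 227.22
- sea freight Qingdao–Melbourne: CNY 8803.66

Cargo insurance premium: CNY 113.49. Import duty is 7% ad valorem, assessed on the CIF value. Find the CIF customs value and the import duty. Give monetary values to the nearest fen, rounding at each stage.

CIF value: CNY 487630.30; import duty: CNY 34134.12

CIF = FCA price + pre-shipment costs + freight + insurance
CIF = 478485.93 + 227.22 + 8803.66 + 113.49 = 487630.30
Import duty = 487630.30 × 7% = 34134.12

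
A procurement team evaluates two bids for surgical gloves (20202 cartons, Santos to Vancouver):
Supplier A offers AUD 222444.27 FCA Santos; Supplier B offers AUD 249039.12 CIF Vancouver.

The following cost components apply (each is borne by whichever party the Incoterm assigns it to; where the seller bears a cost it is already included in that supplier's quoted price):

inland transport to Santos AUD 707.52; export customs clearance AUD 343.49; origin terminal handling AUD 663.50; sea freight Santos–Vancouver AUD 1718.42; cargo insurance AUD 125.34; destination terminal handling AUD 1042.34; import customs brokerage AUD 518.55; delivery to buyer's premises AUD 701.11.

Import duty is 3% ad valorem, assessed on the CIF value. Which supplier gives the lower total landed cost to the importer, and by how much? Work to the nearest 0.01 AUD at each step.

Supplier A (FCA):
CIF value = FCA price + origin terminal + freight + insurance = 222444.27 + 663.50 + 1718.42 + 125.34 = 224951.53
Import duty = 224951.53 × 3% = 6748.55
Buyer bears (A): 663.50 + 1718.42 + 125.34 + 1042.34 + 518.55 + 701.11 = 4769.26
Landed cost (A) = invoice 222444.27 + 4769.26 + duty 6748.55 = 233962.08
Supplier B (CIF):
The CIF price already equals the CIF value: 249039.12
Import duty = 249039.12 × 3% = 7471.17
Buyer bears (B): 1042.34 + 518.55 + 701.11 = 2262.00
Landed cost (B) = invoice 249039.12 + 2262.00 + duty 7471.17 = 258772.29
Difference = |233962.08 − 258772.29| = 24810.21

Supplier A is cheaper by AUD 24810.21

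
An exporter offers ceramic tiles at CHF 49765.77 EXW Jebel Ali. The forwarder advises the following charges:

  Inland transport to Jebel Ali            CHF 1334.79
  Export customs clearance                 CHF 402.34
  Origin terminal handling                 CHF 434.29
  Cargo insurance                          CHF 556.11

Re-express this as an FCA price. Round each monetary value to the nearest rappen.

FCA price: CHF 51502.90

Not relevant to the conversion: insurance, origin terminal — on the buyer under both terms; not part of either seller's price.
From EXW to FCA, the seller additionally bears: inland to port, export clearance.
FCA price = 49765.77 + 1334.79 + 402.34 = 51502.90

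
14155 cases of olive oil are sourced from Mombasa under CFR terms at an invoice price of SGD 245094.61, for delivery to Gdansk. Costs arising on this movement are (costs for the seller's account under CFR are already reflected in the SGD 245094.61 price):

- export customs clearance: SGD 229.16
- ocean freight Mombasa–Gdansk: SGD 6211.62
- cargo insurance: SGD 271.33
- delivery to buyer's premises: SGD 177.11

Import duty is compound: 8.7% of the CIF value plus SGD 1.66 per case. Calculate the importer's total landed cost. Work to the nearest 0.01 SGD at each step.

CFR: the seller pays costs through ocean freight to the destination port, but not insurance.
Already in the invoice (seller's account under CFR): export clearance, freight — exclude.
CIF value = CFR price + insurance = 245094.61 + 271.33 = 245365.94
Ad valorem component: 245365.94 × 8.7% = 21346.84
Specific component: 14155 × 1.66 = 23497.30
Import duty = 21346.84 + 23497.30 = 44844.14
Buyer bears: insurance 271.33 + delivery 177.11 + duty 44844.14 = 45292.58
Landed cost = invoice 245094.61 + 45292.58 = 290387.19

Total landed cost: SGD 290387.19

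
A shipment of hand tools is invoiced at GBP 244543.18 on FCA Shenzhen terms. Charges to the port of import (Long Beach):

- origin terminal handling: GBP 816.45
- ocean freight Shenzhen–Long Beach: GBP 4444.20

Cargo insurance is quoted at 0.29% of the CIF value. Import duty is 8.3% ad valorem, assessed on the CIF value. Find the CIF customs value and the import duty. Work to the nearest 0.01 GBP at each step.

CIF value: GBP 250530.37; import duty: GBP 20794.02

Let C be the CIF value. C = FCA price + pre-shipment costs + freight + 0.29% × C
C − 0.29% × C = 244543.18 + 816.45 + 4444.20
0.9971 × C = 249803.83
C = 249803.83 / 0.9971 = 250530.37
Insurance premium = 0.29% × 250530.37 = 726.54
Import duty = 250530.37 × 8.3% = 20794.02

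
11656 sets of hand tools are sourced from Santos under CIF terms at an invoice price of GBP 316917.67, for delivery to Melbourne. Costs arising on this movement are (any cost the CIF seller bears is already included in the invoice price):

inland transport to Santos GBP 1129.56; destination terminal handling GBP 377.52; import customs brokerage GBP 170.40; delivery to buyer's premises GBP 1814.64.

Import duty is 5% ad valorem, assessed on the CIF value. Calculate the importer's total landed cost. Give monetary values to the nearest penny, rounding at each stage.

Total landed cost: GBP 335126.11

CIF: the seller pays costs through ocean freight and marine insurance to the destination port.
Already in the invoice (seller's account under CIF): inland to port — exclude.
The CIF price already equals the CIF value: 316917.67
Import duty = 316917.67 × 5% = 15845.88
Buyer bears: destination terminal 377.52 + brokerage 170.40 + delivery 1814.64 + duty 15845.88 = 18208.44
Landed cost = invoice 316917.67 + 18208.44 = 335126.11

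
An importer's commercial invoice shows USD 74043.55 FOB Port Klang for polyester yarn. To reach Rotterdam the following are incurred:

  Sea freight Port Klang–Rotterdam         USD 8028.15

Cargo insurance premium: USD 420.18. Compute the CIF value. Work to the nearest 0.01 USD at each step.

CIF = FOB price + freight + insurance
CIF = 74043.55 + 8028.15 + 420.18 = 82491.88

CIF value: USD 82491.88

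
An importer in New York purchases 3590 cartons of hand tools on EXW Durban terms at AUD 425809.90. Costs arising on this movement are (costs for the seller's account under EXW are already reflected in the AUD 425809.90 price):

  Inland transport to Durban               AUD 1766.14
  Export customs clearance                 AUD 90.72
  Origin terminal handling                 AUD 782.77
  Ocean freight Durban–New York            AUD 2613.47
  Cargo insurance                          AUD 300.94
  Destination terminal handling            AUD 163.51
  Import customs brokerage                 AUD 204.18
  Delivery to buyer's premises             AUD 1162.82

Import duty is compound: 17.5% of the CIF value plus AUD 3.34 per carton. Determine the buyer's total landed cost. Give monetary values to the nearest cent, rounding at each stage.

Total landed cost: AUD 520373.74

EXW: the seller makes goods available at their premises; the buyer bears all onward costs.
CIF value = EXW price + inland to port + export clearance + origin terminal + freight + insurance = 425809.90 + 1766.14 + 90.72 + 782.77 + 2613.47 + 300.94 = 431363.94
Ad valorem component: 431363.94 × 17.5% = 75488.69
Specific component: 3590 × 3.34 = 11990.60
Import duty = 75488.69 + 11990.60 = 87479.29
Buyer bears: inland to port 1766.14 + export clearance 90.72 + origin terminal 782.77 + freight 2613.47 + insurance 300.94 + destination terminal 163.51 + brokerage 204.18 + delivery 1162.82 + duty 87479.29 = 94563.84
Landed cost = invoice 425809.90 + 94563.84 = 520373.74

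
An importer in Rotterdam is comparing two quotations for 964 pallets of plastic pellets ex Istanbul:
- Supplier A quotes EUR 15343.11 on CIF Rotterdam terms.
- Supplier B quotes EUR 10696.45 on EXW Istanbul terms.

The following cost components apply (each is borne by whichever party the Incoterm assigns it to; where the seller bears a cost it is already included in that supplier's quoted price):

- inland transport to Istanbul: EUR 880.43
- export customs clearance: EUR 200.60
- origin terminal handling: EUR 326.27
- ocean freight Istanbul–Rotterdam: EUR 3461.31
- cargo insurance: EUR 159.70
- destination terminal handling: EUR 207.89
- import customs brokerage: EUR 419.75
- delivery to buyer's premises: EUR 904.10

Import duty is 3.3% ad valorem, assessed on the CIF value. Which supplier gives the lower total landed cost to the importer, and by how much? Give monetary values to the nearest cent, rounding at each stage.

Supplier A (CIF):
The CIF price already equals the CIF value: 15343.11
Import duty = 15343.11 × 3.3% = 506.32
Buyer bears (A): 207.89 + 419.75 + 904.10 = 1531.74
Landed cost (A) = invoice 15343.11 + 1531.74 + duty 506.32 = 17381.17
Supplier B (EXW):
CIF value = EXW price + inland to port + export clearance + origin terminal + freight + insurance = 10696.45 + 880.43 + 200.60 + 326.27 + 3461.31 + 159.70 = 15724.76
Import duty = 15724.76 × 3.3% = 518.92
Buyer bears (B): 880.43 + 200.60 + 326.27 + 3461.31 + 159.70 + 207.89 + 419.75 + 904.10 = 6560.05
Landed cost (B) = invoice 10696.45 + 6560.05 + duty 518.92 = 17775.42
Difference = |17381.17 − 17775.42| = 394.25

Supplier A is cheaper by EUR 394.25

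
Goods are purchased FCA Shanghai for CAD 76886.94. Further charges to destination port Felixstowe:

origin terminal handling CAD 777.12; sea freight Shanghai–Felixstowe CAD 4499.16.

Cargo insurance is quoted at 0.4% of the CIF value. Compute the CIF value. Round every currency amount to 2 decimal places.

Let C be the CIF value. C = FCA price + pre-shipment costs + freight + 0.4% × C
C − 0.4% × C = 76886.94 + 777.12 + 4499.16
0.996 × C = 82163.22
C = 82163.22 / 0.996 = 82493.19
Insurance premium = 0.4% × 82493.19 = 329.97

CIF value: CAD 82493.19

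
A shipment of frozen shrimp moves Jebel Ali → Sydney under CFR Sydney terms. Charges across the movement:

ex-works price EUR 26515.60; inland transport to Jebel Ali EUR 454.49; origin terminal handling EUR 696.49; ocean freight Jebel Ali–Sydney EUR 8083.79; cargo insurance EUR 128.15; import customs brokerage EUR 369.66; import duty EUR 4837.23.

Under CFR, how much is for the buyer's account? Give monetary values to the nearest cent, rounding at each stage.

Buyer's account: EUR 5335.04

CFR: the seller pays costs through ocean freight to the destination port, but not insurance.
Seller's account: goods 26515.60 + inland to port 454.49 + origin terminal 696.49 + freight 8083.79 = 35750.37
Buyer's account: insurance 128.15 + brokerage 369.66 + duty 4837.23 = 5335.04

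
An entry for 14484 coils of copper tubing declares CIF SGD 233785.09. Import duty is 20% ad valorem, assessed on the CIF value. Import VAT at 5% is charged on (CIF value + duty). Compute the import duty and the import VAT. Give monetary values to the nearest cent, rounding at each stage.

Import duty: SGD 46757.02; import VAT: SGD 14027.11

Import duty = 233785.09 × 20% = 46757.02
VAT base = CIF + duty = 233785.09 + 46757.02 = 280542.11
Import VAT = 280542.11 × 5% = 14027.11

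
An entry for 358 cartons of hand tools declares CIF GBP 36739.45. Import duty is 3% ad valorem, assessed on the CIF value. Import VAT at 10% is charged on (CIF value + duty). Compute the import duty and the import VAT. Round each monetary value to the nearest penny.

Import duty = 36739.45 × 3% = 1102.18
VAT base = CIF + duty = 36739.45 + 1102.18 = 37841.63
Import VAT = 37841.63 × 10% = 3784.16

Import duty: GBP 1102.18; import VAT: GBP 3784.16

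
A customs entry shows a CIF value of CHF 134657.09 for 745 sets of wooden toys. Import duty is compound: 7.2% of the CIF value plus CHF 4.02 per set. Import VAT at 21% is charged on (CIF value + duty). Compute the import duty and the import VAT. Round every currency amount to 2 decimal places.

Import duty: CHF 12690.21; import VAT: CHF 30942.93

Ad valorem component: 134657.09 × 7.2% = 9695.31
Specific component: 745 × 4.02 = 2994.90
Import duty = 9695.31 + 2994.90 = 12690.21
VAT base = CIF + duty = 134657.09 + 12690.21 = 147347.30
Import VAT = 147347.30 × 21% = 30942.93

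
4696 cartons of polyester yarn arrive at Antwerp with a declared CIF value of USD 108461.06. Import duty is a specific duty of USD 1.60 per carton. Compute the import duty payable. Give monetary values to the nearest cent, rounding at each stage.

Import duty: USD 7513.60

Import duty = 4696 × 1.60 = 7513.60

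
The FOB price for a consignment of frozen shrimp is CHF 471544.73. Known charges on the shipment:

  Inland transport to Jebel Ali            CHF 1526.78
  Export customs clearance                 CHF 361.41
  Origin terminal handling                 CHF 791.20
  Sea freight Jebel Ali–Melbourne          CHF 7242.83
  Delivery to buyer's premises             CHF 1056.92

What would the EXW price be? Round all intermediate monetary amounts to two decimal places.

Not relevant to the conversion: delivery, freight — on the buyer under both terms; not part of either seller's price.
From FOB to EXW, the seller no longer bears: inland to port, export clearance, origin terminal.
EXW price = 471544.73 − 1526.78 − 361.41 − 791.20 = 468865.34

EXW price: CHF 468865.34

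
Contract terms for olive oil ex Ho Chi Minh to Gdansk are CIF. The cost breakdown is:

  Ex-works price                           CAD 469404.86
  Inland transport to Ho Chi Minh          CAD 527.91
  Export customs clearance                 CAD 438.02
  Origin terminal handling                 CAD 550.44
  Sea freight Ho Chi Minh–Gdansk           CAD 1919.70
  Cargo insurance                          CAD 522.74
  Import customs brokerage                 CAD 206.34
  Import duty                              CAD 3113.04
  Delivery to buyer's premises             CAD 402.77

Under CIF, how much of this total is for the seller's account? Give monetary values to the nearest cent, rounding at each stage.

Seller's account: CAD 473363.67

CIF: the seller pays costs through ocean freight and marine insurance to the destination port.
Seller's account: goods 469404.86 + inland to port 527.91 + export clearance 438.02 + origin terminal 550.44 + freight 1919.70 + insurance 522.74 = 473363.67
Buyer's account: brokerage 206.34 + duty 3113.04 + delivery 402.77 = 3722.15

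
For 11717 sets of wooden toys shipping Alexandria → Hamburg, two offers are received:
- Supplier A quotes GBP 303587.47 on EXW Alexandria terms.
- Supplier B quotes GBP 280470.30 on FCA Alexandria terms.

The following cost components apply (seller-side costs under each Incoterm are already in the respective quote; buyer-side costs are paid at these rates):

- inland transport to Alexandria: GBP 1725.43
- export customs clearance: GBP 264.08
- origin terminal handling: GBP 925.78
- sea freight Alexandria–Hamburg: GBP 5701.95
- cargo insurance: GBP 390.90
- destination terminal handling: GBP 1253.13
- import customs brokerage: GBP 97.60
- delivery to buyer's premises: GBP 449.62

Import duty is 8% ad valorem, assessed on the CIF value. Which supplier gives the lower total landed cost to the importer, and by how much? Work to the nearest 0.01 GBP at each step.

Supplier A (EXW):
CIF value = EXW price + inland to port + export clearance + origin terminal + freight + insurance = 303587.47 + 1725.43 + 264.08 + 925.78 + 5701.95 + 390.90 = 312595.61
Import duty = 312595.61 × 8% = 25007.65
Buyer bears (A): 1725.43 + 264.08 + 925.78 + 5701.95 + 390.90 + 1253.13 + 97.60 + 449.62 = 10808.49
Landed cost (A) = invoice 303587.47 + 10808.49 + duty 25007.65 = 339403.61
Supplier B (FCA):
CIF value = FCA price + origin terminal + freight + insurance = 280470.30 + 925.78 + 5701.95 + 390.90 = 287488.93
Import duty = 287488.93 × 8% = 22999.11
Buyer bears (B): 925.78 + 5701.95 + 390.90 + 1253.13 + 97.60 + 449.62 = 8818.98
Landed cost (B) = invoice 280470.30 + 8818.98 + duty 22999.11 = 312288.39
Difference = |339403.61 − 312288.39| = 27115.22

Supplier B is cheaper by GBP 27115.22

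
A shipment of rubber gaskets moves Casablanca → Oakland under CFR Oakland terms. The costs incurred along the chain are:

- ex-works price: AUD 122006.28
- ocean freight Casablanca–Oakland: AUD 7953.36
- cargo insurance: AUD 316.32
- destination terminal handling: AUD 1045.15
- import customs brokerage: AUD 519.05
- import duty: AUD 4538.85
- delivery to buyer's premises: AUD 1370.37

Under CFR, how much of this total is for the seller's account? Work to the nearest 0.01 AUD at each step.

CFR: the seller pays costs through ocean freight to the destination port, but not insurance.
Seller's account: goods 122006.28 + freight 7953.36 = 129959.64
Buyer's account: insurance 316.32 + destination terminal 1045.15 + brokerage 519.05 + duty 4538.85 + delivery 1370.37 = 7789.74

Seller's account: AUD 129959.64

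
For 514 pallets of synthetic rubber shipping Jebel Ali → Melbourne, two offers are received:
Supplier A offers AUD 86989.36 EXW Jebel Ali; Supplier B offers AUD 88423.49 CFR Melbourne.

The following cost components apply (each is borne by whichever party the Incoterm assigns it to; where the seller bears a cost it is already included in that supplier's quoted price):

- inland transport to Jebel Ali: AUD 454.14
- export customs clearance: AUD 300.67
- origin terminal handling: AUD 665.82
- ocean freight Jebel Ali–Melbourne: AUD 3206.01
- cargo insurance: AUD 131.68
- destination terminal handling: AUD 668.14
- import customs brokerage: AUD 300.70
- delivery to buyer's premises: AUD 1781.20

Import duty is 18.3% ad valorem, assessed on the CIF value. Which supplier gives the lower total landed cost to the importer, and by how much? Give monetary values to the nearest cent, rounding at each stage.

Supplier B is cheaper by AUD 3776.74

Supplier A (EXW):
CIF value = EXW price + inland to port + export clearance + origin terminal + freight + insurance = 86989.36 + 454.14 + 300.67 + 665.82 + 3206.01 + 131.68 = 91747.68
Import duty = 91747.68 × 18.3% = 16789.83
Buyer bears (A): 454.14 + 300.67 + 665.82 + 3206.01 + 131.68 + 668.14 + 300.70 + 1781.20 = 7508.36
Landed cost (A) = invoice 86989.36 + 7508.36 + duty 16789.83 = 111287.55
Supplier B (CFR):
CIF value = CFR price + insurance = 88423.49 + 131.68 = 88555.17
Import duty = 88555.17 × 18.3% = 16205.60
Buyer bears (B): 131.68 + 668.14 + 300.70 + 1781.20 = 2881.72
Landed cost (B) = invoice 88423.49 + 2881.72 + duty 16205.60 = 107510.81
Difference = |111287.55 − 107510.81| = 3776.74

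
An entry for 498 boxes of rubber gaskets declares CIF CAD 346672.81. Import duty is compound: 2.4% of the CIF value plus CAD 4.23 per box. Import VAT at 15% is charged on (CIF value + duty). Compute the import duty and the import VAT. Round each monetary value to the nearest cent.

Ad valorem component: 346672.81 × 2.4% = 8320.15
Specific component: 498 × 4.23 = 2106.54
Import duty = 8320.15 + 2106.54 = 10426.69
VAT base = CIF + duty = 346672.81 + 10426.69 = 357099.50
Import VAT = 357099.50 × 15% = 53564.93

Import duty: CAD 10426.69; import VAT: CAD 53564.93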